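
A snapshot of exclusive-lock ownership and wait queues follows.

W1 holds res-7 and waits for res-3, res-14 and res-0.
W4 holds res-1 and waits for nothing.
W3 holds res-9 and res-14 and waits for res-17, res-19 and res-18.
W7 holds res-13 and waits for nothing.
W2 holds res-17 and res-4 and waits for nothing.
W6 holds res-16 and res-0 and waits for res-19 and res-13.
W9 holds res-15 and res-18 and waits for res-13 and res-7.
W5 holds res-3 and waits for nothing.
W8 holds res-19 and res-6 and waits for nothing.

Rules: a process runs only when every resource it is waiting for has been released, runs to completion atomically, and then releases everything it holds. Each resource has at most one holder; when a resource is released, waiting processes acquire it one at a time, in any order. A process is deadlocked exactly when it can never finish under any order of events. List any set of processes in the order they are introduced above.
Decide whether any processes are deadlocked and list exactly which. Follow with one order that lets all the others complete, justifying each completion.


The deadlocked set is W1, W3 and W9.
Key observation: the waits loop around W1 -> W3 -> W9 -> W1 with no way out; no other process is dragged down with it.
One completion order for the rest: W7, W8, W6, W5, W2, W4.
Step-by-step check:
  W7: no waits; runs immediately, freeing res-13
  W8: no waits; runs immediately, freeing res-19 and res-6
  run W6 (all its waits — res-19 and res-13 — are resolved); releases res-16 and res-0
  W5: no waits; runs immediately, freeing res-3
  W2: no waits; runs immediately, freeing res-17 and res-4
  W4: no waits; runs immediately, freeing res-1


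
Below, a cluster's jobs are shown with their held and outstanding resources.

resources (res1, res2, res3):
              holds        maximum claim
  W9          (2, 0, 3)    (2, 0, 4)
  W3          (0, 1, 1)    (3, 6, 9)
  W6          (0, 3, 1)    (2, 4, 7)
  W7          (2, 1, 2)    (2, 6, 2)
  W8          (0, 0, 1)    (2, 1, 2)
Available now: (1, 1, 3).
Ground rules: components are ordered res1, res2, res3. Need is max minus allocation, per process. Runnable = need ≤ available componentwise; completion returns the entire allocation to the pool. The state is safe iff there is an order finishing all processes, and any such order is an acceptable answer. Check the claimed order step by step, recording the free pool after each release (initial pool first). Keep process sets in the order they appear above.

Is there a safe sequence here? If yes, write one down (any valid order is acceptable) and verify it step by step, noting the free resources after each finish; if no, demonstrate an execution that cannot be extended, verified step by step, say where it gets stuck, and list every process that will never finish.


UNSAFE.
Key observation: res2 is the bottleneck — with W9, W6, W8 done the pool holds (3, 4, 8), short of every remaining need.
Going as far as possible: W9, W6, W8; after that, nothing fits. Verifying each step:
  pool = (1, 1, 3)
  W9 needs (0, 0, 1) <= (1, 1, 3) -> finishes; pool += (2, 0, 3) = (3, 1, 6)
  W6 needs (2, 1, 6) <= (3, 1, 6) -> finishes; pool += (0, 3, 1) = (3, 4, 7)
  W8 needs (2, 1, 1) <= (3, 4, 7) -> finishes; pool += (0, 0, 1) = (3, 4, 8)
  W3 cannot run: need (3, 5, 8) vs free (3, 4, 8) (insufficient res2)
  W7 cannot run: need (0, 5, 0) vs free (3, 4, 8) (insufficient res2)
Permanently blocked: W3 and W7.


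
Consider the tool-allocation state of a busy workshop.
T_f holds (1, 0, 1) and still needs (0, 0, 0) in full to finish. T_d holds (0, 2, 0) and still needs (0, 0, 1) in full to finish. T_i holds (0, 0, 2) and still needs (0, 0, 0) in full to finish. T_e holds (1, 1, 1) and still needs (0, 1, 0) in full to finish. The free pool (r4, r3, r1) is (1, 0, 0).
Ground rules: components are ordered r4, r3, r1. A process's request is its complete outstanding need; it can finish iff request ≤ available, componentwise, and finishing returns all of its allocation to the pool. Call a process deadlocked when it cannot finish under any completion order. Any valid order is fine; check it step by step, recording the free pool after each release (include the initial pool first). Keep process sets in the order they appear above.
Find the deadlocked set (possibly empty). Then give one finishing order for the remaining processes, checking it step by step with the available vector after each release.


Nothing here is deadlocked.
Key observation: T_i fits the free pool immediately, and its release cascades until everyone finishes.
One completion order for the rest: T_i, T_d, T_e, T_f. Step-by-step check:
  pool = (1, 0, 0)
  T_i: need (0, 0, 0) fits (1, 0, 0); releases (0, 0, 2), pool now (1, 0, 2)
  T_d: need (0, 0, 1) fits (1, 0, 2); releases (0, 2, 0), pool now (1, 2, 2)
  T_e: need (0, 1, 0) fits (1, 2, 2); releases (1, 1, 1), pool now (2, 3, 3)
  T_f: need (0, 0, 0) fits (2, 3, 3); releases (1, 0, 1), pool now (3, 3, 4)


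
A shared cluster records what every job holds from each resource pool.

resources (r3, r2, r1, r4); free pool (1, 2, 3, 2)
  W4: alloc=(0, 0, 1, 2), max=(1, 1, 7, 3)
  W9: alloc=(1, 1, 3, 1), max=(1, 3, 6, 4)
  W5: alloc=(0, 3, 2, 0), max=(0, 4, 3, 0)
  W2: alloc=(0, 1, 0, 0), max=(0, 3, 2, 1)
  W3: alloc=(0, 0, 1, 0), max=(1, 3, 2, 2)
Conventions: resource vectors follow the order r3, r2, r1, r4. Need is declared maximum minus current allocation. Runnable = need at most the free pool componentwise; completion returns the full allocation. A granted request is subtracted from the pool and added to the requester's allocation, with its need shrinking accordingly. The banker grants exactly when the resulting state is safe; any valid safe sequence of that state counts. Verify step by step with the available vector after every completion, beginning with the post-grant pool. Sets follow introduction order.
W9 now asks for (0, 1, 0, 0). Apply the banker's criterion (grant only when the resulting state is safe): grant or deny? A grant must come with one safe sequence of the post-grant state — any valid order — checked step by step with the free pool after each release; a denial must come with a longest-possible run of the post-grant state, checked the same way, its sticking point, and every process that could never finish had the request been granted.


GRANT: granting preserves safety; a valid post-grant sequence is W5, W3, W2, W4, W9.
Key observation: (1, 1, 3, 2) free after granting still covers W5 first, and each release covers the next.
Check on the post-grant state, step by step:
  pool = (1, 1, 3, 2)
  W5 needs (0, 1, 1, 0) <= (1, 1, 3, 2) -> finishes; pool += (0, 3, 2, 0) = (1, 4, 5, 2)
  W3 needs (1, 3, 1, 2) <= (1, 4, 5, 2) -> finishes; pool += (0, 0, 1, 0) = (1, 4, 6, 2)
  W2 needs (0, 2, 2, 1) <= (1, 4, 6, 2) -> finishes; pool += (0, 1, 0, 0) = (1, 5, 6, 2)
  W4 needs (1, 1, 6, 1) <= (1, 5, 6, 2) -> finishes; pool += (0, 0, 1, 2) = (1, 5, 7, 4)
  W9 needs (0, 1, 3, 3) <= (1, 5, 7, 4) -> finishes; pool += (1, 2, 3, 1) = (2, 7, 10, 5)


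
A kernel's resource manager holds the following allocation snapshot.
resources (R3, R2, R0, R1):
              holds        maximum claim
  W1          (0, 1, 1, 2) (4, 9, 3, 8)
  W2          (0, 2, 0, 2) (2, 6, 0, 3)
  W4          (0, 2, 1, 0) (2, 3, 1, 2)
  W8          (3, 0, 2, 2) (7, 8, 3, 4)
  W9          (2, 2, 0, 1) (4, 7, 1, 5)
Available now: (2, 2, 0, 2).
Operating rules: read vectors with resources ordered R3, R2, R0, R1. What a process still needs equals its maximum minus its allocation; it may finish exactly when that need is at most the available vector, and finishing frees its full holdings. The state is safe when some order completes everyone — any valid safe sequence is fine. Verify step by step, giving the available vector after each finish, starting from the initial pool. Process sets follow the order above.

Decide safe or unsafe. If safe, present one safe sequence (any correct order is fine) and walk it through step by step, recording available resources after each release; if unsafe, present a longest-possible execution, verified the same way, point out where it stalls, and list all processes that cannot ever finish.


SAFE. One safe sequence: W4, W2, W9, W8, W1.
Key observation: at W4 the run first touches a limit — (2, 1, 0, 2) against (2, 2, 0, 2), exact on a resource it actually requests.
Verifying each step:
  pool = (2, 2, 0, 2)
  W4: need (2, 1, 0, 2) fits (2, 2, 0, 2); releases (0, 2, 1, 0), pool now (2, 4, 1, 2)
  W2: need (2, 4, 0, 1) fits (2, 4, 1, 2); releases (0, 2, 0, 2), pool now (2, 6, 1, 4)
  W9: need (2, 5, 1, 4) fits (2, 6, 1, 4); releases (2, 2, 0, 1), pool now (4, 8, 1, 5)
  W8: need (4, 8, 1, 2) fits (4, 8, 1, 5); releases (3, 0, 2, 2), pool now (7, 8, 3, 7)
  W1: need (4, 8, 2, 6) fits (7, 8, 3, 7); releases (0, 1, 1, 2), pool now (7, 9, 4, 9)


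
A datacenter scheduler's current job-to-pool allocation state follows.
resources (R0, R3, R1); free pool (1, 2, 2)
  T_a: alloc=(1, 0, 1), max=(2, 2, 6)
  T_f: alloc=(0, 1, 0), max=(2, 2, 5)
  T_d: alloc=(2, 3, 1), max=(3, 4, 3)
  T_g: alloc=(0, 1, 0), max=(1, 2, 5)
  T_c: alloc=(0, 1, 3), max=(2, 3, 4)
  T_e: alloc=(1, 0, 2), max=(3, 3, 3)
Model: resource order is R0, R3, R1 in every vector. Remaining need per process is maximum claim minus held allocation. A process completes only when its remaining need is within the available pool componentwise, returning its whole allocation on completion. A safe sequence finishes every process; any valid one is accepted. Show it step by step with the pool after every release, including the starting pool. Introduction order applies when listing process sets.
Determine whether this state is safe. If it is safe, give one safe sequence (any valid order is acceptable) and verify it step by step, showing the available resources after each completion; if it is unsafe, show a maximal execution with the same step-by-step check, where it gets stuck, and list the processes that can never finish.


SAFE — a valid safe sequence is T_d, T_c, T_g, T_e, T_f, T_a.
Key observation: reading the order forward, T_d is the first process whose need (1, 1, 2) meets the free pool (1, 2, 2) exactly on a resource it requests.
Verifying each step:
  pool = (1, 2, 2)
  run T_d (needs (1, 1, 2), free (1, 2, 2)); after release of (2, 3, 1) the pool is (3, 5, 3)
  run T_c (needs (2, 2, 1), free (3, 5, 3)); after release of (0, 1, 3) the pool is (3, 6, 6)
  run T_g (needs (1, 1, 5), free (3, 6, 6)); after release of (0, 1, 0) the pool is (3, 7, 6)
  run T_e (needs (2, 3, 1), free (3, 7, 6)); after release of (1, 0, 2) the pool is (4, 7, 8)
  run T_f (needs (2, 1, 5), free (4, 7, 8)); after release of (0, 1, 0) the pool is (4, 8, 8)
  run T_a (needs (1, 2, 5), free (4, 8, 8)); after release of (1, 0, 1) the pool is (5, 8, 9)


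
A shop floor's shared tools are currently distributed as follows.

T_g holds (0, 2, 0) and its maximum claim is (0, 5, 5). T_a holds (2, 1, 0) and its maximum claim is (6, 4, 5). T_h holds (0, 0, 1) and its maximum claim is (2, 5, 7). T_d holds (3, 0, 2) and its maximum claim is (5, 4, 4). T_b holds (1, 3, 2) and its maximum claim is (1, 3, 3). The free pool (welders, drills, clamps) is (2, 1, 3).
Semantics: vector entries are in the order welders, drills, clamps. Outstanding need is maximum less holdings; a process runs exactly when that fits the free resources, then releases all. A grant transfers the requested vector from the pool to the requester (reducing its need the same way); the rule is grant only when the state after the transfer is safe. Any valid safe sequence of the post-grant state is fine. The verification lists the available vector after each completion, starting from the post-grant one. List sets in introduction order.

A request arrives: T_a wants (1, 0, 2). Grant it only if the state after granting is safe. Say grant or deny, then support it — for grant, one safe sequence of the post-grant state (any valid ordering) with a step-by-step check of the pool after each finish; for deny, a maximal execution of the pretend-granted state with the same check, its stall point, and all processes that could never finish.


GRANT — the state after the grant stays safe, e.g. via T_b, T_d, T_a, T_g, T_h.
Key observation: after the grant the pool drops to (1, 1, 1), which still lets T_b finish first and unwind the rest.
Check on the post-grant state, step by step:
  pool = (1, 1, 1)
  run T_b (needs (0, 0, 1), free (1, 1, 1)); after release of (1, 3, 2) the pool is (2, 4, 3)
  run T_d (needs (2, 4, 2), free (2, 4, 3)); after release of (3, 0, 2) the pool is (5, 4, 5)
  run T_a (needs (3, 3, 3), free (5, 4, 5)); after release of (3, 1, 2) the pool is (8, 5, 7)
  run T_g (needs (0, 3, 5), free (8, 5, 7)); after release of (0, 2, 0) the pool is (8, 7, 7)
  run T_h (needs (2, 5, 6), free (8, 7, 7)); after release of (0, 0, 1) the pool is (8, 7, 8)


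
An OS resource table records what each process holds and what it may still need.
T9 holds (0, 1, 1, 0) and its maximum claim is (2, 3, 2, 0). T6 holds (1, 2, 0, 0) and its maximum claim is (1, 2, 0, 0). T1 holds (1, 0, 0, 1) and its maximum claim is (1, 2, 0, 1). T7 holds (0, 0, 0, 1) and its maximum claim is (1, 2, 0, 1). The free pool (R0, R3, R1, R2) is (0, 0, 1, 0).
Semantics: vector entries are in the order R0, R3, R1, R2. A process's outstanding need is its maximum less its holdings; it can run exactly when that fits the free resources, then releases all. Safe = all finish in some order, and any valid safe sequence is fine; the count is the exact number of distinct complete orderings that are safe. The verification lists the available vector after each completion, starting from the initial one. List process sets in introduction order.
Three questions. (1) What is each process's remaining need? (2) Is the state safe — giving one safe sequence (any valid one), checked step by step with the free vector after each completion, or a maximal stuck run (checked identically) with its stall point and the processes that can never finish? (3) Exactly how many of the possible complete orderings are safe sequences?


(1) Outstanding need per process (order R0, R3, R1, R2):
  T9: (2, 2, 1, 0)
  T6: (0, 0, 0, 0)
  T1: (0, 2, 0, 0)
  T7: (1, 2, 0, 0)
(2) SAFE. One safe sequence: T6, T7, T1, T9.
Key observation: the order's first zero-slack moment is T7 ((1, 2, 0, 0) needed, (1, 2, 1, 0) free — a requested resource with nothing to spare).
Walking it through:
  pool = (0, 0, 1, 0)
  T6 needs (0, 0, 0, 0) <= (0, 0, 1, 0) -> finishes; pool += (1, 2, 0, 0) = (1, 2, 1, 0)
  T7 needs (1, 2, 0, 0) <= (1, 2, 1, 0) -> finishes; pool += (0, 0, 0, 1) = (1, 2, 1, 1)
  T1 needs (0, 2, 0, 0) <= (1, 2, 1, 1) -> finishes; pool += (1, 0, 0, 1) = (2, 2, 1, 2)
  T9 needs (2, 2, 1, 0) <= (2, 2, 1, 2) -> finishes; pool += (0, 1, 1, 0) = (2, 3, 2, 2)
(3) Precisely 3 of the possible complete orderings are safe sequences.


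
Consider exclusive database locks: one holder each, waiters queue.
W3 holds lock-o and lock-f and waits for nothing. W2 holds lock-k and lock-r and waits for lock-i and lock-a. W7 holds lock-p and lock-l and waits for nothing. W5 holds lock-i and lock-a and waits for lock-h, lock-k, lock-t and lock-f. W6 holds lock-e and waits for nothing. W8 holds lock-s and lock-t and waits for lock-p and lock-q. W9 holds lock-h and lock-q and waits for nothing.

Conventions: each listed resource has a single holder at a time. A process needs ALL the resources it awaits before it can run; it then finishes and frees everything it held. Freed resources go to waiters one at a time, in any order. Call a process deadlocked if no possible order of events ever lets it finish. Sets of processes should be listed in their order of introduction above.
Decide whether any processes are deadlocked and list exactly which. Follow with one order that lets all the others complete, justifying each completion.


The deadlocked set is W2 and W5.
Key observation: the knot is the closed ring of waits W2 -> W5 -> W2; no other process is dragged down with it.
One completion order for the rest: W9, W7, W8, W3, W6.
Verifying each step:
  W9 waits on nothing -> runs at once and releases lock-h and lock-q
  W7 waits on nothing -> runs at once and releases lock-p and lock-l
  W8 waits on lock-p and lock-q — all released -> runs and releases lock-s and lock-t
  W3 waits on nothing -> runs at once and releases lock-o and lock-f
  W6 waits on nothing -> runs at once and releases lock-e


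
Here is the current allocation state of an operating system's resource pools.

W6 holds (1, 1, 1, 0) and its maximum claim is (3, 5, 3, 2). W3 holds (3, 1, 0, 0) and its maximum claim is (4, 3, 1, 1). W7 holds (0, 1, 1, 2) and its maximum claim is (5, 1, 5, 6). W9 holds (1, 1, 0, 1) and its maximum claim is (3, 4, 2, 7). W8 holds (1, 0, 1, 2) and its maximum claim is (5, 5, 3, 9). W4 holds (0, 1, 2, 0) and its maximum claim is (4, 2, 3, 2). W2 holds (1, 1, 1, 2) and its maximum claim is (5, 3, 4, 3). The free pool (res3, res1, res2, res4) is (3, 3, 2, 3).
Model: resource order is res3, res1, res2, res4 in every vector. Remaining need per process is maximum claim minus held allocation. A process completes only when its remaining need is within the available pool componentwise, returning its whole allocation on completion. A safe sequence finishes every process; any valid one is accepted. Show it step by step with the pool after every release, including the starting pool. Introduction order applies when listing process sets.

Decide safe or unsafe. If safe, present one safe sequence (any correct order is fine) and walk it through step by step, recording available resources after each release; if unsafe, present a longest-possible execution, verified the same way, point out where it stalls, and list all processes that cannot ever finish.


SAFE, for example via the order W3, W4, W2, W7, W9, W6, W8.
Key observation: every step clears its requested resources with room to spare; the minimum clearance is 1, first at W3 — (1, 2, 1, 1) vs (3, 3, 2, 3) free.
Verifying each step:
  pool = (3, 3, 2, 3)
  W3: need (1, 2, 1, 1) fits (3, 3, 2, 3); releases (3, 1, 0, 0), pool now (6, 4, 2, 3)
  W4: need (4, 1, 1, 2) fits (6, 4, 2, 3); releases (0, 1, 2, 0), pool now (6, 5, 4, 3)
  W2: need (4, 2, 3, 1) fits (6, 5, 4, 3); releases (1, 1, 1, 2), pool now (7, 6, 5, 5)
  W7: need (5, 0, 4, 4) fits (7, 6, 5, 5); releases (0, 1, 1, 2), pool now (7, 7, 6, 7)
  W9: need (2, 3, 2, 6) fits (7, 7, 6, 7); releases (1, 1, 0, 1), pool now (8, 8, 6, 8)
  W6: need (2, 4, 2, 2) fits (8, 8, 6, 8); releases (1, 1, 1, 0), pool now (9, 9, 7, 8)
  W8: need (4, 5, 2, 7) fits (9, 9, 7, 8); releases (1, 0, 1, 2), pool now (10, 9, 8, 10)


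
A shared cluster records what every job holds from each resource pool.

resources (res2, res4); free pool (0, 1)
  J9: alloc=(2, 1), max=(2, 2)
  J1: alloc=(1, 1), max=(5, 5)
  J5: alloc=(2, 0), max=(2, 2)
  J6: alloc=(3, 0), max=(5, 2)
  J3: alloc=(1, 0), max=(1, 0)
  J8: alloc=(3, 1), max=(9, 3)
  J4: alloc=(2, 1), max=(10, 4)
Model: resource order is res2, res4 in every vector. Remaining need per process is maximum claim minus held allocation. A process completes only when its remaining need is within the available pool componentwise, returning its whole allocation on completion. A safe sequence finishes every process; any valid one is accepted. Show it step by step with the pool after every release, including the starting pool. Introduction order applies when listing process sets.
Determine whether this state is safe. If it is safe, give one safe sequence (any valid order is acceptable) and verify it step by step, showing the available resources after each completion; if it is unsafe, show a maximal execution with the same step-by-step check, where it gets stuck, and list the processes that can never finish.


The state is SAFE; one workable sequence: J3, J9, J6, J8, J4, J5, J1.
Key observation: the order's first zero-slack moment is J9 ((0, 1) needed, (1, 1) free — a requested resource with nothing to spare).
Verifying each step:
  pool = (0, 1)
  run J3 (needs (0, 0), free (0, 1)); after release of (1, 0) the pool is (1, 1)
  run J9 (needs (0, 1), free (1, 1)); after release of (2, 1) the pool is (3, 2)
  run J6 (needs (2, 2), free (3, 2)); after release of (3, 0) the pool is (6, 2)
  run J8 (needs (6, 2), free (6, 2)); after release of (3, 1) the pool is (9, 3)
  run J4 (needs (8, 3), free (9, 3)); after release of (2, 1) the pool is (11, 4)
  run J5 (needs (0, 2), free (11, 4)); after release of (2, 0) the pool is (13, 4)
  run J1 (needs (4, 4), free (13, 4)); after release of (1, 1) the pool is (14, 5)


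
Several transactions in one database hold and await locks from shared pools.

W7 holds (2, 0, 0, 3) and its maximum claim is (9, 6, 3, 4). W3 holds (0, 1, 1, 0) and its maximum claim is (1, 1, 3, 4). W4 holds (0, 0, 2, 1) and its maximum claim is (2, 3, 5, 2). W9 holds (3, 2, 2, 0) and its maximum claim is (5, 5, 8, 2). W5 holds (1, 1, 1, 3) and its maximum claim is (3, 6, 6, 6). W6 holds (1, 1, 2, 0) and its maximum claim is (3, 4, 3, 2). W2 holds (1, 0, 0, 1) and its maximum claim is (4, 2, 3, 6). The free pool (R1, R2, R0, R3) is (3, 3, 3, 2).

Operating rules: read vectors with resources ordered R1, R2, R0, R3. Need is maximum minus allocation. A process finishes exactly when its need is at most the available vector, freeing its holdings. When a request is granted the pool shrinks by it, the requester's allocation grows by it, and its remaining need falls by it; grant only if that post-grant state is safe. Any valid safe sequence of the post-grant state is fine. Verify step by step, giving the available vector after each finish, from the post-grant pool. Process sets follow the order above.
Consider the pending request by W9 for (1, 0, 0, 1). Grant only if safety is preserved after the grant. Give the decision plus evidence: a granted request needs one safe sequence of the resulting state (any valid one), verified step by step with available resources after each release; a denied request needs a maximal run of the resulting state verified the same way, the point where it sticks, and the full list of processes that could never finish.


GRANT: granting preserves safety; a valid post-grant sequence is W4, W6, W9, W7, W2, W5, W3.
Key observation: (2, 3, 3, 1) free after granting still covers W4 first, and each release covers the next.
Step-by-step check of the post-grant state:
  pool = (2, 3, 3, 1)
  run W4 (needs (2, 3, 3, 1), free (2, 3, 3, 1)); after release of (0, 0, 2, 1) the pool is (2, 3, 5, 2)
  run W6 (needs (2, 3, 1, 2), free (2, 3, 5, 2)); after release of (1, 1, 2, 0) the pool is (3, 4, 7, 2)
  run W9 (needs (1, 3, 6, 1), free (3, 4, 7, 2)); after release of (4, 2, 2, 1) the pool is (7, 6, 9, 3)
  run W7 (needs (7, 6, 3, 1), free (7, 6, 9, 3)); after release of (2, 0, 0, 3) the pool is (9, 6, 9, 6)
  run W2 (needs (3, 2, 3, 5), free (9, 6, 9, 6)); after release of (1, 0, 0, 1) the pool is (10, 6, 9, 7)
  run W5 (needs (2, 5, 5, 3), free (10, 6, 9, 7)); after release of (1, 1, 1, 3) the pool is (11, 7, 10, 10)
  run W3 (needs (1, 0, 2, 4), free (11, 7, 10, 10)); after release of (0, 1, 1, 0) the pool is (11, 8, 11, 10)


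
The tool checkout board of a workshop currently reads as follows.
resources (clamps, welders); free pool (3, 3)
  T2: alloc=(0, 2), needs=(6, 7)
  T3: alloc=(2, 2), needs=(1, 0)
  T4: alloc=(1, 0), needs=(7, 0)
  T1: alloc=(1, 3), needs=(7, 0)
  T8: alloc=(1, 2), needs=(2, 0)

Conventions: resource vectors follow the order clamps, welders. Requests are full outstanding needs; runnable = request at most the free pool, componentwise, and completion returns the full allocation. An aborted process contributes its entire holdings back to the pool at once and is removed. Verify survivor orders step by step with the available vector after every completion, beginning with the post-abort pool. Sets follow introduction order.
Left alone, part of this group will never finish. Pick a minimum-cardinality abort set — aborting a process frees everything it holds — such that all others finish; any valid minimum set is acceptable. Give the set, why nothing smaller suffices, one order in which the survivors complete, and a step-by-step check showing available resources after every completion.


Abort T1.
Key observation: T4 was stuck for good until T1 gave back (1, 3); in the order shown it finishes at step 4.
Why nothing smaller works: aborting no one leaves the state deadlocked as given.
Survivors finish in the order: T8, T3, T2, T4. Check, step by step (pool after the aborts first):
  pool = (4, 6)
  T8 needs (2, 0) <= (4, 6) -> finishes; pool += (1, 2) = (5, 8)
  T3 needs (1, 0) <= (5, 8) -> finishes; pool += (2, 2) = (7, 10)
  T2 needs (6, 7) <= (7, 10) -> finishes; pool += (0, 2) = (7, 12)
  T4 needs (7, 0) <= (7, 12) -> finishes; pool += (1, 0) = (8, 12)


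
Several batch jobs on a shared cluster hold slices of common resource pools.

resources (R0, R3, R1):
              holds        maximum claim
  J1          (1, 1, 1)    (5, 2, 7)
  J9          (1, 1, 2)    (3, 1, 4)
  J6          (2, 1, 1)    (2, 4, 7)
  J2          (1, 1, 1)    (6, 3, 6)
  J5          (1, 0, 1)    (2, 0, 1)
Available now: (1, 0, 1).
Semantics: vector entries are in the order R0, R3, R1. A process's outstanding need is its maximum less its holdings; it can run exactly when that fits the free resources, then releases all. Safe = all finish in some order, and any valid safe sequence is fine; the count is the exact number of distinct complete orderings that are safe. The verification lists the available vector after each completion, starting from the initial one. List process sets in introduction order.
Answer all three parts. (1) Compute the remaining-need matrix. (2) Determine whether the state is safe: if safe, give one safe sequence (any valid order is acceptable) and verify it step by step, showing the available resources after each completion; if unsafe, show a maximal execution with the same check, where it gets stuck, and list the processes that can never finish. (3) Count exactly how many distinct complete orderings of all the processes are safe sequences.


(1) Need matrix, components ordered R0, R3, R1:
  J1: (4, 1, 6)
  J9: (2, 0, 2)
  J6: (0, 3, 6)
  J2: (5, 2, 5)
  J5: (1, 0, 0)
(2) The state is UNSAFE.
Key observation: after J5, J9 complete, (3, 1, 4) is the best the pool ever gets, yet each leftover process wants more R1.
Going as far as possible: J5, J9; after that, nothing fits. Walking it through:
  pool = (1, 0, 1)
  J5: need (1, 0, 0) fits (1, 0, 1); releases (1, 0, 1), pool now (2, 0, 2)
  J9: need (2, 0, 2) fits (2, 0, 2); releases (1, 1, 2), pool now (3, 1, 4)
  J1 cannot run: need (4, 1, 6) vs free (3, 1, 4) (insufficient R0 and R1)
  J6 cannot run: need (0, 3, 6) vs free (3, 1, 4) (insufficient R3 and R1)
  J2 cannot run: need (5, 2, 5) vs free (3, 1, 4) (insufficient R0, R3 and R1)
Never able to finish: J1, J6 and J2.
(3) Exactly 0 of the possible complete orderings are safe sequences.


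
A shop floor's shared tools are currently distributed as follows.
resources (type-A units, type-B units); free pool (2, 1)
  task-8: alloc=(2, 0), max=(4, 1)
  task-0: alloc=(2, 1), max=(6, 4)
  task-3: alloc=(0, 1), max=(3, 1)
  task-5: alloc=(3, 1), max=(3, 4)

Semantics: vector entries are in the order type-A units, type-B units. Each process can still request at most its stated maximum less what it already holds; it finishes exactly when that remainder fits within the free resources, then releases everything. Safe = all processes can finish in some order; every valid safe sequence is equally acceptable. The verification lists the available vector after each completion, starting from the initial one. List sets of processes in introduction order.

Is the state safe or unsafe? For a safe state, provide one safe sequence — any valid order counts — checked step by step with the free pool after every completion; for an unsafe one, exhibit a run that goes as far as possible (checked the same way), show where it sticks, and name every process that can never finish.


UNSAFE.
Key observation: type-B units is the bottleneck — with task-8, task-3 done the pool holds (4, 2), short of every remaining need.
Going as far as possible: task-8, task-3; after that, nothing fits. Check, step by step:
  pool = (2, 1)
  task-8: need (2, 1) fits (2, 1); releases (2, 0), pool now (4, 1)
  task-3: need (3, 0) fits (4, 1); releases (0, 1), pool now (4, 2)
  task-0 cannot run: need (4, 3) vs free (4, 2) (insufficient type-B units)
  task-5 cannot run: need (0, 3) vs free (4, 2) (insufficient type-B units)
Processes that can never finish: task-0 and task-5.


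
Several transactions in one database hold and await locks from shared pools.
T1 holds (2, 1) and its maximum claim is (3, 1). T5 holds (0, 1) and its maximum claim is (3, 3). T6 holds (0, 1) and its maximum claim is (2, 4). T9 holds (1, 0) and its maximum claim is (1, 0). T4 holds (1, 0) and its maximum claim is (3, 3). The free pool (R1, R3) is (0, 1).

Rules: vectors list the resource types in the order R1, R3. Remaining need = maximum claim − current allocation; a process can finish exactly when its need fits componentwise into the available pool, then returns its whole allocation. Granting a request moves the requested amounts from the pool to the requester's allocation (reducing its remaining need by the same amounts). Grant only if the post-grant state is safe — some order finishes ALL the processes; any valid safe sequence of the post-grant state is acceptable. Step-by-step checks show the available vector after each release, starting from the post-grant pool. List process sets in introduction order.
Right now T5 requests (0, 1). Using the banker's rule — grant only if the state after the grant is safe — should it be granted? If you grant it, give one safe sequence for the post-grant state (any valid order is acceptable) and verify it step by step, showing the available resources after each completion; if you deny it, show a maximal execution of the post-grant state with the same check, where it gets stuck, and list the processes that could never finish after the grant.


GRANT. The post-grant state is safe; one safe sequence: T9, T1, T5, T6, T4.
Key observation: granting shrinks the pool to (0, 0), yet T9 still fits and the chain goes through.
Step-by-step check of the post-grant state:
  pool = (0, 0)
  run T9 (needs (0, 0), free (0, 0)); after release of (1, 0) the pool is (1, 0)
  run T1 (needs (1, 0), free (1, 0)); after release of (2, 1) the pool is (3, 1)
  run T5 (needs (3, 1), free (3, 1)); after release of (0, 2) the pool is (3, 3)
  run T6 (needs (2, 3), free (3, 3)); after release of (0, 1) the pool is (3, 4)
  run T4 (needs (2, 3), free (3, 4)); after release of (1, 0) the pool is (4, 4)


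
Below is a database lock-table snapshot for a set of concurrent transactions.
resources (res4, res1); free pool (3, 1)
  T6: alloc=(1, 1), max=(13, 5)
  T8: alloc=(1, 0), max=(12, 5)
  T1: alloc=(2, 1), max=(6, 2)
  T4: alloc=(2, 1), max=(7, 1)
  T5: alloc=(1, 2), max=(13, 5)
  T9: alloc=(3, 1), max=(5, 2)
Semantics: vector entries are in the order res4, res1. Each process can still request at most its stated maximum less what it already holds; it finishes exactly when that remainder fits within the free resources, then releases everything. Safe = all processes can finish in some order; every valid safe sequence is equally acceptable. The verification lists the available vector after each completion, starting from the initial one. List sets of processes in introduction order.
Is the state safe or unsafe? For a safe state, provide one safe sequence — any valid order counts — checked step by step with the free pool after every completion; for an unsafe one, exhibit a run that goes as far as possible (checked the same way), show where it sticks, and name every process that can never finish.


UNSAFE.
Key observation: res4 is the bottleneck — with T9, T1, T4 done the pool holds (10, 4), short of every remaining need.
A maximal execution: T9, T1, T4 — then nothing else fits. Step-by-step check:
  pool = (3, 1)
  T9 needs (2, 1) <= (3, 1) -> finishes; pool += (3, 1) = (6, 2)
  T1 needs (4, 1) <= (6, 2) -> finishes; pool += (2, 1) = (8, 3)
  T4 needs (5, 0) <= (8, 3) -> finishes; pool += (2, 1) = (10, 4)
  T6 cannot run: need (12, 4) vs free (10, 4) (insufficient res4)
  T8 cannot run: need (11, 5) vs free (10, 4) (insufficient res4 and res1)
  T5 cannot run: need (12, 3) vs free (10, 4) (insufficient res4)
Permanently blocked: T6, T8 and T5.


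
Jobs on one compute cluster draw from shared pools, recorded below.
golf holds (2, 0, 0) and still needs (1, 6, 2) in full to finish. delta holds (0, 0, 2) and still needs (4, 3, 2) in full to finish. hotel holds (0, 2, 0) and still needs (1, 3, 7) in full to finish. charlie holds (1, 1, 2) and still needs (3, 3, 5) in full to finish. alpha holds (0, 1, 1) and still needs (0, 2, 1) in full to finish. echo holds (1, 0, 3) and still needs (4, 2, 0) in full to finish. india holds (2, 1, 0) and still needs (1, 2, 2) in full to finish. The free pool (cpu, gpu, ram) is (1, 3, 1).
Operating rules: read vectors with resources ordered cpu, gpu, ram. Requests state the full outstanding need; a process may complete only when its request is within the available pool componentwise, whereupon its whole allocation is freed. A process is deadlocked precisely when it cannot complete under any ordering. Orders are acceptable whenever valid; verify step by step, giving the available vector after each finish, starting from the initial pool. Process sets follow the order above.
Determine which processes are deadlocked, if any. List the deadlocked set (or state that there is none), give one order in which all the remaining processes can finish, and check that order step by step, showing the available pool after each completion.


Deadlocked: golf, delta, hotel, charlie and echo.
Key observation: after alpha, india the pool peaks at (3, 5, 2), and each blocked process is short somewhere: golf on gpu; delta on cpu; hotel on ram; charlie on ram; echo on cpu.
A valid finishing order for the others: alpha, india. Verifying each step:
  pool = (1, 3, 1)
  alpha: need (0, 2, 1) fits (1, 3, 1); releases (0, 1, 1), pool now (1, 4, 2)
  india: need (1, 2, 2) fits (1, 4, 2); releases (2, 1, 0), pool now (3, 5, 2)
The stuck group stays short no matter what:
  golf cannot run: need (1, 6, 2) vs free (3, 5, 2) (insufficient gpu)
  delta cannot run: need (4, 3, 2) vs free (3, 5, 2) (insufficient cpu)
  hotel cannot run: need (1, 3, 7) vs free (3, 5, 2) (insufficient ram)
  charlie cannot run: need (3, 3, 5) vs free (3, 5, 2) (insufficient ram)
  echo cannot run: need (4, 2, 0) vs free (3, 5, 2) (insufficient cpu)


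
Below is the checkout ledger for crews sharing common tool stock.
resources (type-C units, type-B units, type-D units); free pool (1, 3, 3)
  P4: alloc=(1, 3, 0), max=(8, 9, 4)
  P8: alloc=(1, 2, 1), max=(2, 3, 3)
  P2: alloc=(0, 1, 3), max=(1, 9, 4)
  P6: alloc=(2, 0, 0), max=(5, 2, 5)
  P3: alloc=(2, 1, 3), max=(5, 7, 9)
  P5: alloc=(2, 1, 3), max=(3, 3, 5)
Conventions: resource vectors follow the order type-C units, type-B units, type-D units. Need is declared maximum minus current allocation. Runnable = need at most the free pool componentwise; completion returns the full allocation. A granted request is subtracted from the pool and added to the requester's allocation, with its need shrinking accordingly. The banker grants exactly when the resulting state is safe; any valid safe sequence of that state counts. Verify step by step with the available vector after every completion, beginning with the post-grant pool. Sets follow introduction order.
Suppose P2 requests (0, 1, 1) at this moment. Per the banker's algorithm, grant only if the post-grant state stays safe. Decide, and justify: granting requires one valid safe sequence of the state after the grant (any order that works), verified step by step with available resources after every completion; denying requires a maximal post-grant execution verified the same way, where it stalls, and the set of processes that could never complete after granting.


DENY — the pretend-granted state is unsafe.
Key observation: type-B units is the bottleneck — with P5, P8, P6 done the pool holds (6, 5, 6), short of every remaining need.
After a pretend grant, a maximal execution: P5, P8, P6 — then nothing else fits. Step-by-step check:
  pool = (1, 2, 2)
  run P5 (needs (1, 2, 2), free (1, 2, 2)); after release of (2, 1, 3) the pool is (3, 3, 5)
  run P8 (needs (1, 1, 2), free (3, 3, 5)); after release of (1, 2, 1) the pool is (4, 5, 6)
  run P6 (needs (3, 2, 5), free (4, 5, 6)); after release of (2, 0, 0) the pool is (6, 5, 6)
  P4 cannot run: need (7, 6, 4) vs free (6, 5, 6) (insufficient type-C units and type-B units)
  P2 cannot run: need (1, 7, 0) vs free (6, 5, 6) (insufficient type-B units)
  P3 cannot run: need (3, 6, 6) vs free (6, 5, 6) (insufficient type-B units)
Had the request been granted, P4, P2 and P3 could never finish.


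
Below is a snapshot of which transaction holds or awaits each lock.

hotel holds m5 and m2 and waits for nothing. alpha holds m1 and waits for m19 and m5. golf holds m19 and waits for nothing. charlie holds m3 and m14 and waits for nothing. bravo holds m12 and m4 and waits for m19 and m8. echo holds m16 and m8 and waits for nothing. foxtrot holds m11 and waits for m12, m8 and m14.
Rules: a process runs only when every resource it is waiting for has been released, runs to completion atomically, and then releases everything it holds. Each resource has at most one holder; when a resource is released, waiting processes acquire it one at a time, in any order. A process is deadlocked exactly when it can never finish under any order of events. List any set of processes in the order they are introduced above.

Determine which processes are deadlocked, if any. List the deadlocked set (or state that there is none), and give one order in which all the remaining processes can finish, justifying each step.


Nothing here is deadlocked.
Key observation: the wait relation is loop-free; peeling off processes with no waits unwinds the whole state.
One completion order for the rest: charlie, golf, echo, hotel, bravo, foxtrot, alpha.
Walking it through:
  charlie waits on nothing -> runs at once and releases m3 and m14
  golf waits on nothing -> runs at once and releases m19
  echo waits on nothing -> runs at once and releases m16 and m8
  hotel waits on nothing -> runs at once and releases m5 and m2
  run bravo (all its waits — m19 and m8 — are resolved); releases m12 and m4
  run foxtrot (all its waits — m12, m8 and m14 — are resolved); releases m11
  run alpha (all its waits — m19 and m5 — are resolved); releases m1


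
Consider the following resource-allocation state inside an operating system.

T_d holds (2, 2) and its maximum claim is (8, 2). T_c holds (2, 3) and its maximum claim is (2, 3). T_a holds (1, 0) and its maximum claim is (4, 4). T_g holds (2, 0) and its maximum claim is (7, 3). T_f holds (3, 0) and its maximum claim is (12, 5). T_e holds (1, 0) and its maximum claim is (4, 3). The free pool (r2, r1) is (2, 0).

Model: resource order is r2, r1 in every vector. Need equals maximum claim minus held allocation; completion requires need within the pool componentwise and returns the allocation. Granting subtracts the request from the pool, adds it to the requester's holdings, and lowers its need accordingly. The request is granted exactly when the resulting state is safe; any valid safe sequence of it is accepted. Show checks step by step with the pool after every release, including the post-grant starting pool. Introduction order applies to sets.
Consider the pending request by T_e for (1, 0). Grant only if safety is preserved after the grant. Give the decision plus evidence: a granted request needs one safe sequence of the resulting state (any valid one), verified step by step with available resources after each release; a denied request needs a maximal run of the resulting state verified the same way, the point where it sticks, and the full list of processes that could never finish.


GRANT — the state after the grant stays safe, e.g. via T_c, T_e, T_g, T_d, T_f, T_a.
Key observation: granting shrinks the pool to (1, 0), yet T_c still fits and the chain goes through.
Check on the post-grant state, step by step:
  pool = (1, 0)
  T_c: need (0, 0) fits (1, 0); releases (2, 3), pool now (3, 3)
  T_e: need (2, 3) fits (3, 3); releases (2, 0), pool now (5, 3)
  T_g: need (5, 3) fits (5, 3); releases (2, 0), pool now (7, 3)
  T_d: need (6, 0) fits (7, 3); releases (2, 2), pool now (9, 5)
  T_f: need (9, 5) fits (9, 5); releases (3, 0), pool now (12, 5)
  T_a: need (3, 4) fits (12, 5); releases (1, 0), pool now (13, 5)
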